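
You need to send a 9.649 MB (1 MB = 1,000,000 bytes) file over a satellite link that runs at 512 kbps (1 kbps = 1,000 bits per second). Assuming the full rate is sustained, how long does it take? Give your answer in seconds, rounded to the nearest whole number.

151 seconds

9.649 MB = 9,649,000 bytes = 77,192,000 bits
512 kbps = 512,000 bits/s
time = 77,192,000 / 512,000 = 151 s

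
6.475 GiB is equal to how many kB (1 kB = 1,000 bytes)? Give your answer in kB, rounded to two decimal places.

6.475 GiB × 1,073,741,824 bytes/GiB = 6,952,478,310.4 bytes
1 kB = 1,000 bytes
6,952,478,310.4 / 1,000 = 6,952,478.31 kB

6,952,478.31 kB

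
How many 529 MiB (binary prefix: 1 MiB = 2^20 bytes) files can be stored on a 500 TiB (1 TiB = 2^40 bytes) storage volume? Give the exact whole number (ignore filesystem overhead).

Capacity: 500 TiB = 549,755,813,888,000 bytes
Per item: 529 MiB = 554,696,704 bytes
⌊549,755,813,888,000 / 554,696,704⌋ = 991,092

991,092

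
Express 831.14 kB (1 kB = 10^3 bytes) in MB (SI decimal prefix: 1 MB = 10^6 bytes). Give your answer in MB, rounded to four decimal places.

831.14 kB = 831.14 × 10^3 bytes = 831,140 bytes
1 MB = 10^6 bytes = 1,000,000 bytes
831,140 / 1,000,000 = 0.8311 MB

0.8311 MB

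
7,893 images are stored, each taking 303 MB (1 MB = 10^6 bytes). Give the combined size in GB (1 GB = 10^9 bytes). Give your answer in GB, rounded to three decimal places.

2,391.579 GB

Total = 7,893 × 303 MB = 2,391,579 MB
= 2,391,579 × 1,000,000 bytes = 2,391,579,000,000 bytes
1 GB = 1,000,000,000 bytes
2,391,579,000,000 / 1,000,000,000 = 2,391.579 GB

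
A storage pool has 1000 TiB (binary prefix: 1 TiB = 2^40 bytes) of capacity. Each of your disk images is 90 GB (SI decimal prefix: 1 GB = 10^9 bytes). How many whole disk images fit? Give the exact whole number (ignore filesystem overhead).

12,216

Capacity: 1000 TiB = 1,099,511,627,776,000 bytes
Per item: 90 GB = 90,000,000,000 bytes
⌊1,099,511,627,776,000 / 90,000,000,000⌋ = 12,216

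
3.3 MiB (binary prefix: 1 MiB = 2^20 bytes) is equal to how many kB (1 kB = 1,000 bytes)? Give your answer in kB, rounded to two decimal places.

3.3 MiB = 3.3 × 2^20 bytes = 3,460,300.8 bytes
1 kB = 10^3 bytes = 1,000 bytes
3,460,300.8 / 1,000 = 3,460.30 kB

3,460.30 kB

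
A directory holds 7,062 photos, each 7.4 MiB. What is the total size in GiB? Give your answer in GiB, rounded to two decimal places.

51.03 GiB

Total = 7,062 × 7.4 MiB = 52258.8 MiB
= 52258.8 × 1,048,576 bytes = 54,797,323,468.8 bytes
1 GiB = 1,073,741,824 bytes
54,797,323,468.8 / 1,073,741,824 = 51.03 GiB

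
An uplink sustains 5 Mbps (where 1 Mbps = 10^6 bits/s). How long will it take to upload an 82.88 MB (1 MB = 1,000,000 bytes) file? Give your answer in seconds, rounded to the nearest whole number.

133 seconds

82.88 MB = 82,880,000 bytes = 663,040,000 bits
5 Mbps = 5,000,000 bits/s
time = 663,040,000 / 5,000,000 = 133 s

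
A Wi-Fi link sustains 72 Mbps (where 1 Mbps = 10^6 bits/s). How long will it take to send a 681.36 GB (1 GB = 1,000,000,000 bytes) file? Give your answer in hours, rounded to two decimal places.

21.03 hours

681.36 GB = 681,360,000,000 bytes = 5,450,880,000,000 bits
72 Mbps = 72,000,000 bits/s
time = 5,450,880,000,000 / 72,000,000 = 75,706.6667 s
75,706.6667 s / 3600 = 21.03 hours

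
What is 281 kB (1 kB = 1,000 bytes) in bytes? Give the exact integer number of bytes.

281,000 bytes

281 × 1,000 = 281,000 bytes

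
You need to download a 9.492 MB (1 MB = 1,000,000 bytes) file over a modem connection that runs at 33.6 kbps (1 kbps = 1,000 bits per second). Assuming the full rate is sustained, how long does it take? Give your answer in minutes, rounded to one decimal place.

37.7 minutes

9.492 MB = 9,492,000 bytes = 75,936,000 bits
33.6 kbps = 33,600 bits/s
time = 75,936,000 / 33,600 = 2,260.00 s
2,260.00 s / 60 = 37.7 minutes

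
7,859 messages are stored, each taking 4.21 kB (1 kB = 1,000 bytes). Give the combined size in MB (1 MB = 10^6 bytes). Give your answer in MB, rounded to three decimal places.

Total = 7,859 × 4.21 kB = 33086.39 kB
= 33086.39 × 1,000 bytes = 33,086,390 bytes
1 MB = 1,000,000 bytes
33,086,390 / 1,000,000 = 33.086 MB

33.086 MB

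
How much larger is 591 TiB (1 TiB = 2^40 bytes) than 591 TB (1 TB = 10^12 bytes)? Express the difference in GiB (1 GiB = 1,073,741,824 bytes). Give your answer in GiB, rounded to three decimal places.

591 TiB = 591 × 1,099,511,627,776 = 649,811,372,015,616 bytes
591 TB = 591 × 1,000,000,000,000 = 591,000,000,000,000 bytes
difference = 58,811,372,015,616 bytes
58,811,372,015,616 / 1,073,741,824 = 54,772.358 GiB

54,772.358 GiB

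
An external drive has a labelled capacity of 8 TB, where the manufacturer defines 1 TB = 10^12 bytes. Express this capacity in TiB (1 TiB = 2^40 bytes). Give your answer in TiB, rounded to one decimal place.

7.3 TiB

8 TB = 8 × 10^12 bytes = 8,000,000,000,000 bytes
1 TiB = 1,099,511,627,776 bytes
8,000,000,000,000 / 1,099,511,627,776 = 7.3 TiB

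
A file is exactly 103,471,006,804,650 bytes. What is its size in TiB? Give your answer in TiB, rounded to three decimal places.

94.106 TiB

103,471,006,804,650 bytes given.
1 TiB = 1,099,511,627,776 bytes
103,471,006,804,650 / 1,099,511,627,776 = 94.106 TiB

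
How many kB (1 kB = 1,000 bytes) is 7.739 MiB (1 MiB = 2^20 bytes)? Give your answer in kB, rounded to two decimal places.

8,114.93 kB

7.739 MiB × 1,048,576 bytes/MiB = 8,114,929.664 bytes
1 kB = 1,000 bytes
8,114,929.664 / 1,000 = 8,114.93 kB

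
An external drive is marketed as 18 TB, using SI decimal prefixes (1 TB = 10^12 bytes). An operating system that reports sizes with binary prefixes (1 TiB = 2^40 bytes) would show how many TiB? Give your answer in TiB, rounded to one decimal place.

18 TB = 18 × 10^12 bytes = 18,000,000,000,000 bytes
1 TiB = 1,099,511,627,776 bytes
18,000,000,000,000 / 1,099,511,627,776 = 16.4 TiB

16.4 TiB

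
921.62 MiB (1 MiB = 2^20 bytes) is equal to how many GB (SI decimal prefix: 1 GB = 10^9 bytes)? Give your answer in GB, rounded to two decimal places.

0.97 GB

921.62 MiB × 1,048,576 bytes/MiB = 966,388,613.12 bytes
1 GB = 1,000,000,000 bytes
966,388,613.12 / 1,000,000,000 = 0.97 GB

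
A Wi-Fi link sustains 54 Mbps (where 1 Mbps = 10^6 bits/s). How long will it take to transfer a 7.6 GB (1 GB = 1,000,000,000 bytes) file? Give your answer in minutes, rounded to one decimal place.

18.8 minutes

7.6 GB = 7,600,000,000 bytes = 60,800,000,000 bits
54 Mbps = 54,000,000 bits/s
time = 60,800,000,000 / 54,000,000 = 1,125.93 s
1,125.93 s / 60 = 18.8 minutes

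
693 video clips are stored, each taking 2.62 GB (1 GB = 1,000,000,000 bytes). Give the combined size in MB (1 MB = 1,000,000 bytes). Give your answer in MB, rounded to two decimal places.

Total = 693 × 2.62 GB = 1815.66 GB
= 1815.66 × 1,000,000,000 bytes = 1,815,660,000,000 bytes
1 MB = 1,000,000 bytes
1,815,660,000,000 / 1,000,000 = 1,815,660.00 MB

1,815,660.00 MB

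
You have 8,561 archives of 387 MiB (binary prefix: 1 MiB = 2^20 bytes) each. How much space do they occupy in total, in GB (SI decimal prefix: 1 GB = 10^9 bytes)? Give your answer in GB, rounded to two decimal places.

Total = 8,561 × 387 MiB = 3,313,107 MiB
= 3,313,107 × 1,048,576 bytes = 3,474,044,485,632 bytes
1 GB = 1,000,000,000 bytes
3,474,044,485,632 / 1,000,000,000 = 3,474.04 GB

3,474.04 GB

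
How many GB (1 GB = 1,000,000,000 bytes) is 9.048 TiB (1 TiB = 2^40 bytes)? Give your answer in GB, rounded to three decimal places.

9,948.381 GB

9.048 TiB × 1,099,511,627,776 bytes/TiB = 9,948,381,208,117.248 bytes
1 GB = 1,000,000,000 bytes
9,948,381,208,117.248 / 1,000,000,000 = 9,948.381 GB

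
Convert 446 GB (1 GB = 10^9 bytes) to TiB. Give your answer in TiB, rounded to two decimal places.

0.41 TiB

446 GB = 446 × 10^9 bytes = 446,000,000,000 bytes
1 TiB = 1,099,511,627,776 bytes
446,000,000,000 / 1,099,511,627,776 = 0.41 TiB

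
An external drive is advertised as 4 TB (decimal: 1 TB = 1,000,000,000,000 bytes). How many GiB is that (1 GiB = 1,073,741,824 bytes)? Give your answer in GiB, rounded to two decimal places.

3,725.29 GiB

4 TB = 4 × 10^12 bytes = 4,000,000,000,000 bytes
1 GiB = 1,073,741,824 bytes
4,000,000,000,000 / 1,073,741,824 = 3,725.29 GiB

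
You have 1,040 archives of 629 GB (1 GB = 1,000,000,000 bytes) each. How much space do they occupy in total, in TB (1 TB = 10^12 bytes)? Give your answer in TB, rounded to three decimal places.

Total = 1,040 × 629 GB = 654,160 GB
= 654,160 × 1,000,000,000 bytes = 654,160,000,000,000 bytes
1 TB = 1,000,000,000,000 bytes
654,160,000,000,000 / 1,000,000,000,000 = 654.160 TB

654.160 TB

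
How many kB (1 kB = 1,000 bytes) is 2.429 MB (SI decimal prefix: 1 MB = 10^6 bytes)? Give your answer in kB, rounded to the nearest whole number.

2.429 MB = 2.429 × 10^6 bytes = 2,429,000 bytes
1 kB = 1,000 bytes
2,429,000 / 1,000 = 2,429 kB

2,429 kB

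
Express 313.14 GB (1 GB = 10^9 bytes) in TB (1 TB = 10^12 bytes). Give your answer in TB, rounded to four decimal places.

0.3131 TB

313.14 GB = 313.14 × 10^9 bytes = 313,140,000,000 bytes
1 TB = 1,000,000,000,000 bytes
313,140,000,000 / 1,000,000,000,000 = 0.3131 TB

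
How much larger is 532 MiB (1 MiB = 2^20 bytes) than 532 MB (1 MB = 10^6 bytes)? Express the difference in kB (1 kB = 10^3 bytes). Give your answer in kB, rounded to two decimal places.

25,842.43 kB

532 MiB = 532 × 1,048,576 = 557,842,432 bytes
532 MB = 532 × 1,000,000 = 532,000,000 bytes
difference = 25,842,432 bytes
25,842,432 / 1,000 = 25,842.43 kB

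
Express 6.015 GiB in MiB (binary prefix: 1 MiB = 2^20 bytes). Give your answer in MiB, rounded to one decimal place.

6.015 GiB = 6.015 × 2^30 bytes = 6,458,557,071.36 bytes
1 MiB = 1,048,576 bytes
6,458,557,071.36 / 1,048,576 = 6,159.4 MiB

6,159.4 MiB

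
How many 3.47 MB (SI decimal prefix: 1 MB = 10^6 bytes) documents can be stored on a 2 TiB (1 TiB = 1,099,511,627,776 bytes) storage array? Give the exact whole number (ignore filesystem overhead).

Capacity: 2 TiB = 2,199,023,255,552 bytes
Per item: 3.47 MB = 3,470,000 bytes
⌊2,199,023,255,552 / 3,470,000⌋ = 633,724

633,724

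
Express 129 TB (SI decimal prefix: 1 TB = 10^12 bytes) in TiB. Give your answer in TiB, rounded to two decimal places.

129 TB × 1,000,000,000,000 bytes/TB = 129,000,000,000,000 bytes
1 TiB = 2^40 bytes = 1,099,511,627,776 bytes
129,000,000,000,000 / 1,099,511,627,776 = 117.32 TiB

117.32 TiB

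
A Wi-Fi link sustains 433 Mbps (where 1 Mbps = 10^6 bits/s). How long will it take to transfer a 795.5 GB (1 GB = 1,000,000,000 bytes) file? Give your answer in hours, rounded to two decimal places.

4.08 hours

795.5 GB = 795,500,000,000 bytes = 6,364,000,000,000 bits
433 Mbps = 433,000,000 bits/s
time = 6,364,000,000,000 / 433,000,000 = 14,697.4596 s
14,697.4596 s / 3600 = 4.08 hours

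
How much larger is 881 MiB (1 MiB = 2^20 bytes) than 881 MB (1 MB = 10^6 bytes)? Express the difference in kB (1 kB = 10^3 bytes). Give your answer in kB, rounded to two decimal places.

881 MiB = 881 × 1,048,576 = 923,795,456 bytes
881 MB = 881 × 1,000,000 = 881,000,000 bytes
difference = 42,795,456 bytes
42,795,456 / 1,000 = 42,795.46 kB

42,795.46 kB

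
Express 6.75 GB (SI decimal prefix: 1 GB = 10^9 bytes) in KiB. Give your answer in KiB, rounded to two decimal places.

6.75 GB = 6.75 × 10^9 bytes = 6,750,000,000 bytes
1 KiB = 1,024 bytes
6,750,000,000 / 1,024 = 6,591,796.88 KiB

6,591,796.88 KiB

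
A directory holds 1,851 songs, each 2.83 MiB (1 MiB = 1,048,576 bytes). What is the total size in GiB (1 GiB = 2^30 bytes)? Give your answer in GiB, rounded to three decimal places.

5.116 GiB

Total = 1,851 × 2.83 MiB = 5238.33 MiB
= 5238.33 × 1,048,576 bytes = 5,492,787,118.08 bytes
1 GiB = 1,073,741,824 bytes
5,492,787,118.08 / 1,073,741,824 = 5.116 GiB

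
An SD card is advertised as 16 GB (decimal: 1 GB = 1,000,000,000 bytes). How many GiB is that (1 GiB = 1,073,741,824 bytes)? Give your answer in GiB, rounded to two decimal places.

14.90 GiB

16 GB = 16 × 10^9 bytes = 16,000,000,000 bytes
1 GiB = 2^30 bytes = 1,073,741,824 bytes
16,000,000,000 / 1,073,741,824 = 14.90 GiB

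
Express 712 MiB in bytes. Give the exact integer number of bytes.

746,586,112 bytes

712 × 1,048,576 = 746,586,112 bytes  (1 MiB = 2^20 bytes)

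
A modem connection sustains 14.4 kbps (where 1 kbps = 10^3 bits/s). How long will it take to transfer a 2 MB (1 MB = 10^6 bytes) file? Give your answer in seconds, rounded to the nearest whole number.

1,111 seconds

2 MB = 2,000,000 bytes = 16,000,000 bits
14.4 kbps = 14,400 bits/s
time = 16,000,000 / 14,400 = 1,111 s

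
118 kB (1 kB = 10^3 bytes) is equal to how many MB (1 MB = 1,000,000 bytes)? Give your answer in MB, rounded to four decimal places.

0.1180 MB

118 kB × 1,000 bytes/kB = 118,000 bytes
1 MB = 1,000,000 bytes
118,000 / 1,000,000 = 0.1180 MB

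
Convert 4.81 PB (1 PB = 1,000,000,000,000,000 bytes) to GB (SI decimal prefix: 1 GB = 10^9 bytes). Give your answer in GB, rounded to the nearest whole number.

4.81 PB = 4.81 × 10^15 bytes = 4,810,000,000,000,000 bytes
1 GB = 1,000,000,000 bytes
4,810,000,000,000,000 / 1,000,000,000 = 4,810,000 GB

4,810,000 GB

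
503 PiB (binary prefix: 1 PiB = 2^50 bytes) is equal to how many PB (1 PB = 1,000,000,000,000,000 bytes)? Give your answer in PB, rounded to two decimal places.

503 PiB = 503 × 2^50 bytes = 566,327,653,141,839,872 bytes
1 PB = 10^15 bytes = 1,000,000,000,000,000 bytes
566,327,653,141,839,872 / 1,000,000,000,000,000 = 566.33 PB

566.33 PB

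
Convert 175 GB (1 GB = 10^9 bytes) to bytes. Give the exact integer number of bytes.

175,000,000,000 bytes

175 × 1,000,000,000 = 175,000,000,000 bytes  (1 GB = 10^9 bytes)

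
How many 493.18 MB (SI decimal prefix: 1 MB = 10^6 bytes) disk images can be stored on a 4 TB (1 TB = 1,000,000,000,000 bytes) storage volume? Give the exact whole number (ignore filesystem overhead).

8,110

Capacity: 4 TB = 4,000,000,000,000 bytes
Per item: 493.18 MB = 493,180,000 bytes
⌊4,000,000,000,000 / 493,180,000⌋ = 8,110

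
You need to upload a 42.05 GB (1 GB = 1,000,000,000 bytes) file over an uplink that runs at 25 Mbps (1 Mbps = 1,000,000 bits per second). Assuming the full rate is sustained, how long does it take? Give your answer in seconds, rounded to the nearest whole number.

13,456 seconds

42.05 GB = 42,050,000,000 bytes = 336,400,000,000 bits
25 Mbps = 25,000,000 bits/s
time = 336,400,000,000 / 25,000,000 = 13,456 s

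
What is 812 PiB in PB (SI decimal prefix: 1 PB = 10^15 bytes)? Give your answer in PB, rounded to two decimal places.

812 PiB × 1,125,899,906,842,624 bytes/PiB = 914,230,724,356,210,688 bytes
1 PB = 1,000,000,000,000,000 bytes
914,230,724,356,210,688 / 1,000,000,000,000,000 = 914.23 PB

914.23 PB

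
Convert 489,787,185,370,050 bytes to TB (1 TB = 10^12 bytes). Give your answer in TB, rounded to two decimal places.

489,787,185,370,050 bytes given.
1 TB = 10^12 bytes = 1,000,000,000,000 bytes
489,787,185,370,050 / 1,000,000,000,000 = 489.79 TB

489.79 TB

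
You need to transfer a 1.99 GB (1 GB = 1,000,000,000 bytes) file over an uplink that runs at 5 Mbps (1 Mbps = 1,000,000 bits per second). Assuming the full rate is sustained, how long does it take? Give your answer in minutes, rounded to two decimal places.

1.99 GB = 1,990,000,000 bytes = 15,920,000,000 bits
5 Mbps = 5,000,000 bits/s
time = 15,920,000,000 / 5,000,000 = 3,184.000 s
3,184.000 s / 60 = 53.07 minutes

53.07 minutes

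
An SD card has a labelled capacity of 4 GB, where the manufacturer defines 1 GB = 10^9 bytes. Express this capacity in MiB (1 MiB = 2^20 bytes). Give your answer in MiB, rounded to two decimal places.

3,814.70 MiB

4 GB × 1,000,000,000 bytes/GB = 4,000,000,000 bytes
1 MiB = 2^20 bytes = 1,048,576 bytes
4,000,000,000 / 1,048,576 = 3,814.70 MiB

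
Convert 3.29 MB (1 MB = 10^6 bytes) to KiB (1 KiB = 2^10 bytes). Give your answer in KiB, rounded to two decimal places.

3.29 MB = 3.29 × 10^6 bytes = 3,290,000 bytes
1 KiB = 2^10 bytes = 1,024 bytes
3,290,000 / 1,024 = 3,212.89 KiB

3,212.89 KiB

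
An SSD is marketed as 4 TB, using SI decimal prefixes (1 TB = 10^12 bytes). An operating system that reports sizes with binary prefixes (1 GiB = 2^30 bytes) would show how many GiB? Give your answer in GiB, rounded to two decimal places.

4 TB × 1,000,000,000,000 bytes/TB = 4,000,000,000,000 bytes
1 GiB = 2^30 bytes = 1,073,741,824 bytes
4,000,000,000,000 / 1,073,741,824 = 3,725.29 GiB

3,725.29 GiB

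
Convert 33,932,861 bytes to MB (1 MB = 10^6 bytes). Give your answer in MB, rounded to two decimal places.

33.93 MB

33,932,861 bytes given.
1 MB = 1,000,000 bytes
33,932,861 / 1,000,000 = 33.93 MB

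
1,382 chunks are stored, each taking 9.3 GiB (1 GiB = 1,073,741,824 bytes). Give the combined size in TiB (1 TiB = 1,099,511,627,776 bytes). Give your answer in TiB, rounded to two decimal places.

Total = 1,382 × 9.3 GiB = 12852.6 GiB
= 12852.6 × 1,073,741,824 bytes = 13,800,374,167,142.4 bytes
1 TiB = 1,099,511,627,776 bytes
13,800,374,167,142.4 / 1,099,511,627,776 = 12.55 TiB

12.55 TiB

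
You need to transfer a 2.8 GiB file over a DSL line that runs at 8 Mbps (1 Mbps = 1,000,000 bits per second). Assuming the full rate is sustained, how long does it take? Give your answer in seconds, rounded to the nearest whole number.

2.8 GiB = 3,006,477,107.2 bytes = 24,051,816,857.6 bits
8 Mbps = 8,000,000 bits/s
time = 24,051,816,857.6 / 8,000,000 = 3,006 s

3,006 seconds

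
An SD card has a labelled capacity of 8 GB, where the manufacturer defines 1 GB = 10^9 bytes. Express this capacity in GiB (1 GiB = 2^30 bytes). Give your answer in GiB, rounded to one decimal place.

8 GB = 8 × 10^9 bytes = 8,000,000,000 bytes
1 GiB = 2^30 bytes = 1,073,741,824 bytes
8,000,000,000 / 1,073,741,824 = 7.5 GiB

7.5 GiB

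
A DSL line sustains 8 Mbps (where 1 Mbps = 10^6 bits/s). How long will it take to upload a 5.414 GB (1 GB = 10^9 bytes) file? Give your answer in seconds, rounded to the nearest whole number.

5.414 GB = 5,414,000,000 bytes = 43,312,000,000 bits
8 Mbps = 8,000,000 bits/s
time = 43,312,000,000 / 8,000,000 = 5,414 s

5,414 seconds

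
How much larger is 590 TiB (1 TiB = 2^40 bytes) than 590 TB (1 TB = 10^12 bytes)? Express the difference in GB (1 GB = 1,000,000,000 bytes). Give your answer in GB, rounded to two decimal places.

58,711.86 GB

590 TiB = 590 × 1,099,511,627,776 = 648,711,860,387,840 bytes
590 TB = 590 × 1,000,000,000,000 = 590,000,000,000,000 bytes
difference = 58,711,860,387,840 bytes
58,711,860,387,840 / 1,000,000,000 = 58,711.86 GB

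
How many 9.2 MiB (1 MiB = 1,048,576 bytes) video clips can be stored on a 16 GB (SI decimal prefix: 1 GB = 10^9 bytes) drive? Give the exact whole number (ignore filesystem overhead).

Capacity: 16 GB = 16,000,000,000 bytes
Per item: 9.2 MiB = 9,646,899.2 bytes
⌊16,000,000,000 / 9,646,899.2⌋ = 1,658

1,658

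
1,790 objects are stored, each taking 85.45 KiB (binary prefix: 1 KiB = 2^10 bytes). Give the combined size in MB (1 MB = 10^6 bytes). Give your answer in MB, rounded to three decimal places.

156.626 MB

Total = 1,790 × 85.45 KiB = 152955.5 KiB
= 152955.5 × 1,024 bytes = 156,626,432 bytes
1 MB = 1,000,000 bytes
156,626,432 / 1,000,000 = 156.626 MB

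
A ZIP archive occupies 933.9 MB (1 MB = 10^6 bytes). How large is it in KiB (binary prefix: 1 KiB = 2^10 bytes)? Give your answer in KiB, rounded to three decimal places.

933.9 MB = 933.9 × 10^6 bytes = 933,900,000 bytes
1 KiB = 2^10 bytes = 1,024 bytes
933,900,000 / 1,024 = 912,011.719 KiB

912,011.719 KiB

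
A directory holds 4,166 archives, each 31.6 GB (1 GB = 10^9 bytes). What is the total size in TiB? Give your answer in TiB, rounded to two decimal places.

Total = 4,166 × 31.6 GB = 131645.6 GB
= 131645.6 × 1,000,000,000 bytes = 131,645,600,000,000 bytes
1 TiB = 1,099,511,627,776 bytes
131,645,600,000,000 / 1,099,511,627,776 = 119.73 TiB

119.73 TiB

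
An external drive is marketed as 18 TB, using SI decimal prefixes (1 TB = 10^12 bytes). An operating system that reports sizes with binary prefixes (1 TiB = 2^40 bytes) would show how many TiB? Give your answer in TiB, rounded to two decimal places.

16.37 TiB

18 TB = 18 × 10^12 bytes = 18,000,000,000,000 bytes
1 TiB = 1,099,511,627,776 bytes
18,000,000,000,000 / 1,099,511,627,776 = 16.37 TiB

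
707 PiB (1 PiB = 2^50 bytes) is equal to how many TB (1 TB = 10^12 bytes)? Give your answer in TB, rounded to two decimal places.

796,011.23 TB

707 PiB × 1,125,899,906,842,624 bytes/PiB = 796,011,234,137,735,168 bytes
1 TB = 1,000,000,000,000 bytes
796,011,234,137,735,168 / 1,000,000,000,000 = 796,011.23 TB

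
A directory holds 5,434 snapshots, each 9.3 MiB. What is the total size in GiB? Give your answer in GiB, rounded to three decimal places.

Total = 5,434 × 9.3 MiB = 50536.2 MiB
= 50536.2 × 1,048,576 bytes = 52,991,046,451.2 bytes
1 GiB = 1,073,741,824 bytes
52,991,046,451.2 / 1,073,741,824 = 49.352 GiB

49.352 GiB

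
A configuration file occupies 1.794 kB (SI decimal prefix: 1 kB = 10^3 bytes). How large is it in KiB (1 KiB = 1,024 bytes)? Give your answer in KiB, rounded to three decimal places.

1.752 KiB

1.794 kB = 1.794 × 10^3 bytes = 1,794 bytes
1 KiB = 1,024 bytes
1,794 / 1,024 = 1.752 KiB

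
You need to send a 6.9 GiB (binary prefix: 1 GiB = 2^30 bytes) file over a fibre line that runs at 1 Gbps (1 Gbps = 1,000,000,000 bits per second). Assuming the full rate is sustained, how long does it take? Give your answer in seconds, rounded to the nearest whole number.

59 seconds

6.9 GiB = 7,408,818,585.6 bytes = 59,270,548,684.8 bits
1 Gbps = 1,000,000,000 bits/s
time = 59,270,548,684.8 / 1,000,000,000 = 59 s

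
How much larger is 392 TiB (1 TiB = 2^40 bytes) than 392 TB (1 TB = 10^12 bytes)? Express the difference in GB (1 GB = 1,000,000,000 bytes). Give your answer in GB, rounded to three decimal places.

392 TiB = 392 × 1,099,511,627,776 = 431,008,558,088,192 bytes
392 TB = 392 × 1,000,000,000,000 = 392,000,000,000,000 bytes
difference = 39,008,558,088,192 bytes
39,008,558,088,192 / 1,000,000,000 = 39,008.558 GB

39,008.558 GB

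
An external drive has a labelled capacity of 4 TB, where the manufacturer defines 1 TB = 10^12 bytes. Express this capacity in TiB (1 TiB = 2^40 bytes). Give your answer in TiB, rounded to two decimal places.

3.64 TiB

4 TB = 4 × 10^12 bytes = 4,000,000,000,000 bytes
1 TiB = 2^40 bytes = 1,099,511,627,776 bytes
4,000,000,000,000 / 1,099,511,627,776 = 3.64 TiB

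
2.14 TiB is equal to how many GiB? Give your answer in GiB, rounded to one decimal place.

2.14 TiB = 2.14 × 2^40 bytes = 2,352,954,883,440.64 bytes
1 GiB = 2^30 bytes = 1,073,741,824 bytes
2,352,954,883,440.64 / 1,073,741,824 = 2,191.4 GiB

2,191.4 GiB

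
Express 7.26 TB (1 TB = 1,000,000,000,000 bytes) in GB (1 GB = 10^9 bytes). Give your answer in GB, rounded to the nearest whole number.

7,260 GB

7.26 TB = 7.26 × 10^12 bytes = 7,260,000,000,000 bytes
1 GB = 10^9 bytes = 1,000,000,000 bytes
7,260,000,000,000 / 1,000,000,000 = 7,260 GB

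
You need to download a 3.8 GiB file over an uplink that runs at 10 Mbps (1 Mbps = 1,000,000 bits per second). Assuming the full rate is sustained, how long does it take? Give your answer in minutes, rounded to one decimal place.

54.4 minutes

3.8 GiB = 4,080,218,931.2 bytes = 32,641,751,449.6 bits
10 Mbps = 10,000,000 bits/s
time = 32,641,751,449.6 / 10,000,000 = 3,264.18 s
3,264.18 s / 60 = 54.4 minutes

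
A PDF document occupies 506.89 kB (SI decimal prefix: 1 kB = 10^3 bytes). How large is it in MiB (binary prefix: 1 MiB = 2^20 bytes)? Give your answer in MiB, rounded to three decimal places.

0.483 MiB

506.89 kB = 506.89 × 10^3 bytes = 506,890 bytes
1 MiB = 1,048,576 bytes
506,890 / 1,048,576 = 0.483 MiB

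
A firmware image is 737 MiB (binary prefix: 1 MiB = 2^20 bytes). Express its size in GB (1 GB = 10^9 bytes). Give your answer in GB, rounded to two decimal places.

0.77 GB

737 MiB × 1,048,576 bytes/MiB = 772,800,512 bytes
1 GB = 1,000,000,000 bytes
772,800,512 / 1,000,000,000 = 0.77 GB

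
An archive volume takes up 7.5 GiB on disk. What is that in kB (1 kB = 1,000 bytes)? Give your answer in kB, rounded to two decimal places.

7.5 GiB × 1,073,741,824 bytes/GiB = 8,053,063,680 bytes
1 kB = 1,000 bytes
8,053,063,680 / 1,000 = 8,053,063.68 kB

8,053,063.68 kB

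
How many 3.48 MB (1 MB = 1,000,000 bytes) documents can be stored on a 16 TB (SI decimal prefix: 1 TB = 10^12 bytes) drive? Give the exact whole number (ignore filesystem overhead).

4,597,701

Capacity: 16 TB = 16,000,000,000,000 bytes
Per item: 3.48 MB = 3,480,000 bytes
⌊16,000,000,000,000 / 3,480,000⌋ = 4,597,701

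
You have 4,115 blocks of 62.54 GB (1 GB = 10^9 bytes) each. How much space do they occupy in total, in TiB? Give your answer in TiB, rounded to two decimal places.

234.06 TiB

Total = 4,115 × 62.54 GB = 257352.1 GB
= 257352.1 × 1,000,000,000 bytes = 257,352,100,000,000 bytes
1 TiB = 1,099,511,627,776 bytes
257,352,100,000,000 / 1,099,511,627,776 = 234.06 TiB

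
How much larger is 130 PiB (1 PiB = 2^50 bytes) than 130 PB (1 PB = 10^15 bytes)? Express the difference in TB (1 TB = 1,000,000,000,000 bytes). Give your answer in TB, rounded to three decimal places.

130 PiB = 130 × 1,125,899,906,842,624 = 146,366,987,889,541,120 bytes
130 PB = 130 × 1,000,000,000,000,000 = 130,000,000,000,000,000 bytes
difference = 16,366,987,889,541,120 bytes
16,366,987,889,541,120 / 1,000,000,000,000 = 16,366.988 TB

16,366.988 TB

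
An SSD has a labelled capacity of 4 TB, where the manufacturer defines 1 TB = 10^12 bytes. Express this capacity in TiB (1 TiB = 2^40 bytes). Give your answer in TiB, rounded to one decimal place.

4 TB × 1,000,000,000,000 bytes/TB = 4,000,000,000,000 bytes
1 TiB = 1,099,511,627,776 bytes
4,000,000,000,000 / 1,099,511,627,776 = 3.6 TiB

3.6 TiB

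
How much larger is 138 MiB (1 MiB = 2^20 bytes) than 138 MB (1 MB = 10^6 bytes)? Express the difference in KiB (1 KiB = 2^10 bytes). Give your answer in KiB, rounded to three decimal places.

138 MiB = 138 × 1,048,576 = 144,703,488 bytes
138 MB = 138 × 1,000,000 = 138,000,000 bytes
difference = 6,703,488 bytes
6,703,488 / 1,024 = 6,546.375 KiB

6,546.375 KiB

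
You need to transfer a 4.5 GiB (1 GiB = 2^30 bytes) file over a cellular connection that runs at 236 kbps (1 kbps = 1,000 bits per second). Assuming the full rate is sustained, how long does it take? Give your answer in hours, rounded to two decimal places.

45.50 hours

4.5 GiB = 4,831,838,208 bytes = 38,654,705,664 bits
236 kbps = 236,000 bits/s
time = 38,654,705,664 / 236,000 = 163,791.1257 s
163,791.1257 s / 3600 = 45.50 hours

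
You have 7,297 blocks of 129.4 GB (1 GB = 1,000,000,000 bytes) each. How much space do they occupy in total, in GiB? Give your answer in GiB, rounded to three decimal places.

Total = 7,297 × 129.4 GB = 944231.8 GB
= 944231.8 × 1,000,000,000 bytes = 944,231,800,000,000 bytes
1 GiB = 1,073,741,824 bytes
944,231,800,000,000 / 1,073,741,824 = 879,384.391 GiB

879,384.391 GiB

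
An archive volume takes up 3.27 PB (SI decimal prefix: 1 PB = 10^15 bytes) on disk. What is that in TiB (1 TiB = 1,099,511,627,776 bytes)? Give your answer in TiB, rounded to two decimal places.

2,974.05 TiB

3.27 PB × 1,000,000,000,000,000 bytes/PB = 3,270,000,000,000,000 bytes
1 TiB = 1,099,511,627,776 bytes
3,270,000,000,000,000 / 1,099,511,627,776 = 2,974.05 TiB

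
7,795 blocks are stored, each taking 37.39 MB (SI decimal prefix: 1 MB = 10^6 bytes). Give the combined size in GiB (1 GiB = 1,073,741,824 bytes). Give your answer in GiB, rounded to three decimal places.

Total = 7,795 × 37.39 MB = 291455.05 MB
= 291455.05 × 1,000,000 bytes = 291,455,050,000 bytes
1 GiB = 1,073,741,824 bytes
291,455,050,000 / 1,073,741,824 = 271.439 GiB

271.439 GiB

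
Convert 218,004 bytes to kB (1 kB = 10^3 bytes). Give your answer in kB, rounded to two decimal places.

218,004 bytes given.
1 kB = 10^3 bytes = 1,000 bytes
218,004 / 1,000 = 218.00 kB

218.00 kB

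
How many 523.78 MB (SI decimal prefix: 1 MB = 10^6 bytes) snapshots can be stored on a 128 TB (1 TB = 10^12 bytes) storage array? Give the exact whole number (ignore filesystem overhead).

244,377

Capacity: 128 TB = 128,000,000,000,000 bytes
Per item: 523.78 MB = 523,780,000 bytes
⌊128,000,000,000,000 / 523,780,000⌋ = 244,377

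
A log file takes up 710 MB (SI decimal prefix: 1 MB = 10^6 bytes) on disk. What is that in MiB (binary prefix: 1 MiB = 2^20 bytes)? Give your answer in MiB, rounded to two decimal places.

677.11 MiB

710 MB = 710 × 10^6 bytes = 710,000,000 bytes
1 MiB = 2^20 bytes = 1,048,576 bytes
710,000,000 / 1,048,576 = 677.11 MiB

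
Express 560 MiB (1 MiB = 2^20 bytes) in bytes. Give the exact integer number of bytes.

587,202,560 bytes

560 × 1,048,576 = 587,202,560 bytes  (1 MiB = 2^20 bytes)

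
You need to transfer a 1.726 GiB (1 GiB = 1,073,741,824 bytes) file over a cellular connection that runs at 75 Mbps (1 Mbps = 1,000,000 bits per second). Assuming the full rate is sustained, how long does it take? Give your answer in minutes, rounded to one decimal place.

1.726 GiB = 1,853,278,388.224 bytes = 14,826,227,105.792 bits
75 Mbps = 75,000,000 bits/s
time = 14,826,227,105.792 / 75,000,000 = 197.68 s
197.68 s / 60 = 3.3 minutes

3.3 minutes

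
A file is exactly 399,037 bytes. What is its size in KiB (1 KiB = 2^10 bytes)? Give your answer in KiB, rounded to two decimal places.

389.68 KiB

399,037 bytes given.
1 KiB = 1,024 bytes
399,037 / 1,024 = 389.68 KiB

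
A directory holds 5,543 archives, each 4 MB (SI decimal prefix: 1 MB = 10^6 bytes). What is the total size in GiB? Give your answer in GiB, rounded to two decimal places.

Total = 5,543 × 4 MB = 22,172 MB
= 22,172 × 1,000,000 bytes = 22,172,000,000 bytes
1 GiB = 1,073,741,824 bytes
22,172,000,000 / 1,073,741,824 = 20.65 GiB

20.65 GiB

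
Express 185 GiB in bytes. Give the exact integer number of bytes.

185 × 1,073,741,824 = 198,642,237,440 bytes

198,642,237,440 bytes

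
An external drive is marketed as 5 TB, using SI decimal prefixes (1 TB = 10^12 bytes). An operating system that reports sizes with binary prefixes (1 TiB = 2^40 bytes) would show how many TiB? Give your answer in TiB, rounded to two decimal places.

4.55 TiB

5 TB × 1,000,000,000,000 bytes/TB = 5,000,000,000,000 bytes
1 TiB = 1,099,511,627,776 bytes
5,000,000,000,000 / 1,099,511,627,776 = 4.55 TiB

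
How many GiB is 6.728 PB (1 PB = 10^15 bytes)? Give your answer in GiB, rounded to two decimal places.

6.728 PB = 6.728 × 10^15 bytes = 6,728,000,000,000,000 bytes
1 GiB = 1,073,741,824 bytes
6,728,000,000,000,000 / 1,073,741,824 = 6,265,938.28 GiB

6,265,938.28 GiB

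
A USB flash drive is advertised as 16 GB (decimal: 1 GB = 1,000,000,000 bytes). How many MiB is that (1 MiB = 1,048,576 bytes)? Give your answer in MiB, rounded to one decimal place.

15,258.8 MiB

16 GB = 16 × 10^9 bytes = 16,000,000,000 bytes
1 MiB = 1,048,576 bytes
16,000,000,000 / 1,048,576 = 15,258.8 MiB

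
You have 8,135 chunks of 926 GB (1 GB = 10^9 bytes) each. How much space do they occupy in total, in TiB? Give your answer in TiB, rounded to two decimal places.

Total = 8,135 × 926 GB = 7,533,010 GB
= 7,533,010 × 1,000,000,000 bytes = 7,533,010,000,000,000 bytes
1 TiB = 1,099,511,627,776 bytes
7,533,010,000,000,000 / 1,099,511,627,776 = 6,851.23 TiB

6,851.23 TiB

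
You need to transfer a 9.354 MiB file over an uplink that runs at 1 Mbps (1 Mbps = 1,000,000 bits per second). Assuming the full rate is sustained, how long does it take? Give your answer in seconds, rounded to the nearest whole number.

9.354 MiB = 9,808,379.904 bytes = 78,467,039.232 bits
1 Mbps = 1,000,000 bits/s
time = 78,467,039.232 / 1,000,000 = 78 s

78 seconds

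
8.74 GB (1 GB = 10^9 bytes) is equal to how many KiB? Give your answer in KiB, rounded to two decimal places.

8,535,156.25 KiB

8.74 GB = 8.74 × 10^9 bytes = 8,740,000,000 bytes
1 KiB = 1,024 bytes
8,740,000,000 / 1,024 = 8,535,156.25 KiB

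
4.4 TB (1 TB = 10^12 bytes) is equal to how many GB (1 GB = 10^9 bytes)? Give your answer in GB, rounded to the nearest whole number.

4.4 TB = 4.4 × 10^12 bytes = 4,400,000,000,000 bytes
1 GB = 1,000,000,000 bytes
4,400,000,000,000 / 1,000,000,000 = 4,400 GB

4,400 GB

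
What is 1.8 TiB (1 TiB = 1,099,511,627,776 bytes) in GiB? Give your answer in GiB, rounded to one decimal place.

1,843.2 GiB

1.8 TiB = 1.8 × 2^40 bytes = 1,979,120,929,996.8 bytes
1 GiB = 2^30 bytes = 1,073,741,824 bytes
1,979,120,929,996.8 / 1,073,741,824 = 1,843.2 GiB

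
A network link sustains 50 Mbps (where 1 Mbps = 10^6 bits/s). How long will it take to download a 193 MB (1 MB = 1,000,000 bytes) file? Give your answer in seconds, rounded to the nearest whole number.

193 MB = 193,000,000 bytes = 1,544,000,000 bits
50 Mbps = 50,000,000 bits/s
time = 1,544,000,000 / 50,000,000 = 31 s

31 seconds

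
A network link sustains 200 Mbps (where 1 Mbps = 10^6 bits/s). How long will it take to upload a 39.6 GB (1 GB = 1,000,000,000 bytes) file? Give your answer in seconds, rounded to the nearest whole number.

39.6 GB = 39,600,000,000 bytes = 316,800,000,000 bits
200 Mbps = 200,000,000 bits/s
time = 316,800,000,000 / 200,000,000 = 1,584 s

1,584 seconds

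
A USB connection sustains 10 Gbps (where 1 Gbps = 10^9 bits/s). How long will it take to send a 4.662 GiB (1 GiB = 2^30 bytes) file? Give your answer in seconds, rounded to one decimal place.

4.0 seconds

4.662 GiB = 5,005,784,383.488 bytes = 40,046,275,067.904 bits
10 Gbps = 10,000,000,000 bits/s
time = 40,046,275,067.904 / 10,000,000,000 = 4.0 s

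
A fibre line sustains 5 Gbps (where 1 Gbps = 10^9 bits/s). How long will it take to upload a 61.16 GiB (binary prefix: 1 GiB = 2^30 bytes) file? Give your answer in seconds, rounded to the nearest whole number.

61.16 GiB = 65,670,049,955.84 bytes = 525,360,399,646.72 bits
5 Gbps = 5,000,000,000 bits/s
time = 525,360,399,646.72 / 5,000,000,000 = 105 s

105 seconds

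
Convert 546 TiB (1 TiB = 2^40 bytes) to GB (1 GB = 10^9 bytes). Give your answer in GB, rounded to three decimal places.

546 TiB = 546 × 2^40 bytes = 600,333,348,765,696 bytes
1 GB = 1,000,000,000 bytes
600,333,348,765,696 / 1,000,000,000 = 600,333.349 GB

600,333.349 GB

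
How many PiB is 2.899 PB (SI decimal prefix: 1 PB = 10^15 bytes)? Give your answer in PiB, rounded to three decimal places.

2.899 PB = 2.899 × 10^15 bytes = 2,899,000,000,000,000 bytes
1 PiB = 2^50 bytes = 1,125,899,906,842,624 bytes
2,899,000,000,000,000 / 1,125,899,906,842,624 = 2.575 PiB

2.575 PiB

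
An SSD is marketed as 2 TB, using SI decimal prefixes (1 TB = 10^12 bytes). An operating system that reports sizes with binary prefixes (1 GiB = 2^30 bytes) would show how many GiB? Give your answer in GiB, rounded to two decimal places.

2 TB × 1,000,000,000,000 bytes/TB = 2,000,000,000,000 bytes
1 GiB = 1,073,741,824 bytes
2,000,000,000,000 / 1,073,741,824 = 1,862.65 GiB

1,862.65 GiB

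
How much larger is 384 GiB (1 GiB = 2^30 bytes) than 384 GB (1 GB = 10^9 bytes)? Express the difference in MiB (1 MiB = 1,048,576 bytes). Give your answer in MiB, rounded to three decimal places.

27,005.063 MiB

384 GiB = 384 × 1,073,741,824 = 412,316,860,416 bytes
384 GB = 384 × 1,000,000,000 = 384,000,000,000 bytes
difference = 28,316,860,416 bytes
28,316,860,416 / 1,048,576 = 27,005.063 MiB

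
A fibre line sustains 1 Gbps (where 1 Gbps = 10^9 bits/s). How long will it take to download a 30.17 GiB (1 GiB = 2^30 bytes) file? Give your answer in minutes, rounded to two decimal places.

4.32 minutes

30.17 GiB = 32,394,790,830.08 bytes = 259,158,326,640.64 bits
1 Gbps = 1,000,000,000 bits/s
time = 259,158,326,640.64 / 1,000,000,000 = 259.158 s
259.158 s / 60 = 4.32 minutes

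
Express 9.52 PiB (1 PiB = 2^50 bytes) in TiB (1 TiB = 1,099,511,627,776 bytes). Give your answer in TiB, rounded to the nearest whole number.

9,748 TiB

9.52 PiB × 1,125,899,906,842,624 bytes/PiB = 10,718,567,113,141,780.48 bytes
1 TiB = 2^40 bytes = 1,099,511,627,776 bytes
10,718,567,113,141,780.48 / 1,099,511,627,776 = 9,748 TiB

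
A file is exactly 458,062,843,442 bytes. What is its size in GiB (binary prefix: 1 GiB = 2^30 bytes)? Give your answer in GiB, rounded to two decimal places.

426.60 GiB

458,062,843,442 bytes given.
1 GiB = 1,073,741,824 bytes
458,062,843,442 / 1,073,741,824 = 426.60 GiB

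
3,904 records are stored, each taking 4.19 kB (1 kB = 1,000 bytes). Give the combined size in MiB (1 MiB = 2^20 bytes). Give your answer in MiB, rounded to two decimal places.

15.60 MiB

Total = 3,904 × 4.19 kB = 16357.76 kB
= 16357.76 × 1,000 bytes = 16,357,760 bytes
1 MiB = 1,048,576 bytes
16,357,760 / 1,048,576 = 15.60 MiB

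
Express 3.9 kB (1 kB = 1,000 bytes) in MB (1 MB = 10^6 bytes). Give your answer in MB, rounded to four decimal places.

0.0039 MB

3.9 kB × 1,000 bytes/kB = 3,900 bytes
1 MB = 1,000,000 bytes
3,900 / 1,000,000 = 0.0039 MB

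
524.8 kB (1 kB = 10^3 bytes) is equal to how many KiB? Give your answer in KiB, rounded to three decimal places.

512.500 KiB

524.8 kB × 1,000 bytes/kB = 524,800 bytes
1 KiB = 1,024 bytes
524,800 / 1,024 = 512.500 KiB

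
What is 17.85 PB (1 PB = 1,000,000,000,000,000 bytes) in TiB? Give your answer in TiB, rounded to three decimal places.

16,234.480 TiB

17.85 PB × 1,000,000,000,000,000 bytes/PB = 17,850,000,000,000,000 bytes
1 TiB = 2^40 bytes = 1,099,511,627,776 bytes
17,850,000,000,000,000 / 1,099,511,627,776 = 16,234.480 TiB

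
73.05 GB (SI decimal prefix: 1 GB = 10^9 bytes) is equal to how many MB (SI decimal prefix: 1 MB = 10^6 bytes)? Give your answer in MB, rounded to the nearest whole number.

73,050 MB

73.05 GB = 73.05 × 10^9 bytes = 73,050,000,000 bytes
1 MB = 1,000,000 bytes
73,050,000,000 / 1,000,000 = 73,050 MB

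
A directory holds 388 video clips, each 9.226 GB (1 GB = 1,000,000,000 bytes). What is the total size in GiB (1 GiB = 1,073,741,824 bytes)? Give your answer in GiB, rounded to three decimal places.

3,333.844 GiB

Total = 388 × 9.226 GB = 3579.688 GB
= 3579.688 × 1,000,000,000 bytes = 3,579,688,000,000 bytes
1 GiB = 1,073,741,824 bytes
3,579,688,000,000 / 1,073,741,824 = 3,333.844 GiB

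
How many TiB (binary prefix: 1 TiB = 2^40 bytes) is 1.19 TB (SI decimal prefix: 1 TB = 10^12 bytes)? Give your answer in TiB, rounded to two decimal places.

1.19 TB × 1,000,000,000,000 bytes/TB = 1,190,000,000,000 bytes
1 TiB = 1,099,511,627,776 bytes
1,190,000,000,000 / 1,099,511,627,776 = 1.08 TiB

1.08 TiB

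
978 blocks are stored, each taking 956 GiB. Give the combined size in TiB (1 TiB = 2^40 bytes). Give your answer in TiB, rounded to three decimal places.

Total = 978 × 956 GiB = 934,968 GiB
= 934,968 × 1,073,741,824 bytes = 1,003,914,245,701,632 bytes
1 TiB = 1,099,511,627,776 bytes
1,003,914,245,701,632 / 1,099,511,627,776 = 913.055 TiB

913.055 TiB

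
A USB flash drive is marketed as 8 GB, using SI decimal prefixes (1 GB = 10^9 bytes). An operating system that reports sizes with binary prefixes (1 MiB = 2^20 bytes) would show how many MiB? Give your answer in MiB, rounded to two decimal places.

8 GB × 1,000,000,000 bytes/GB = 8,000,000,000 bytes
1 MiB = 2^20 bytes = 1,048,576 bytes
8,000,000,000 / 1,048,576 = 7,629.39 MiB

7,629.39 MiB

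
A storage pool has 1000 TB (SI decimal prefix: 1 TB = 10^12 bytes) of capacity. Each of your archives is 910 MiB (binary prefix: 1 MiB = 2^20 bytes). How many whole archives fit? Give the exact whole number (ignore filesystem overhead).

1,047,993

Capacity: 1000 TB = 1,000,000,000,000,000 bytes
Per item: 910 MiB = 954,204,160 bytes
⌊1,000,000,000,000,000 / 954,204,160⌋ = 1,047,993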